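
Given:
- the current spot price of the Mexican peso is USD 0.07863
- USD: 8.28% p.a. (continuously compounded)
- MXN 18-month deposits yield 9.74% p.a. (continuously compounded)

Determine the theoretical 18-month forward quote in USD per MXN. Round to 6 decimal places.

0.076927

T = 18/12 years.
USD accumulates by e^(0.0828×18/12) = 1.1322423.
MXN growth factor: e^(0.0974×18/12) = 1.1573119.
Forward (USD per MXN) = 0.07863 × 1.1322423 / 1.1573119 = 0.07692672.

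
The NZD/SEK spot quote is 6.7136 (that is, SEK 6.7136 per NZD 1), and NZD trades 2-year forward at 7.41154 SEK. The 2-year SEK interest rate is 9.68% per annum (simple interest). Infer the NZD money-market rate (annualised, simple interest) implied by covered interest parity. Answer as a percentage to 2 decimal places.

T = 2 years.
F/S = 7.41154/6.7136 = 1.1039591 = (growth of SEK) / (growth of NZD).
SEK growth factor: 1 + 0.0968×2 = 1.193600.
So the NZD growth factor = 1.0811995.
(1.0811995 − 1)/T = 0.040600, i.e. 4.06%.

4.06%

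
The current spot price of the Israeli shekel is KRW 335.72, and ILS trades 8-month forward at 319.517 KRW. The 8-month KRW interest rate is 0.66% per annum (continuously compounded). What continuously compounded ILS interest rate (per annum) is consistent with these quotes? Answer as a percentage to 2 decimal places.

8.08%

T = 8/12 years.
CIP gives F = S · g_KRW/g_ILS, so g_KRW/g_ILS = 319.517/335.72 = 0.9517366.
KRW growth factor: e^(0.0066×8/12) = 1.0044097.
So the ILS growth factor = 1.0553442.
r = ln(1.0553442)/(8/12) = 0.080800 → 8.08%.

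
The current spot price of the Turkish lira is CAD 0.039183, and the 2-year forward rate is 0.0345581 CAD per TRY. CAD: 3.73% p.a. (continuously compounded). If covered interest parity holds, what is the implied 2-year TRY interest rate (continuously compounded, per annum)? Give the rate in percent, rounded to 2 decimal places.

T = 2 years.
CIP gives F = S · g_CAD/g_TRY, so g_CAD/g_TRY = 0.0345581/0.039183 = 0.8819667.
The CAD side grows by e^(0.0373×2) = 1.0774531.
So the TRY growth factor = 1.2216483.
r = ln(1.2216483)/2 = 0.100101 → 10.01%.

10.01%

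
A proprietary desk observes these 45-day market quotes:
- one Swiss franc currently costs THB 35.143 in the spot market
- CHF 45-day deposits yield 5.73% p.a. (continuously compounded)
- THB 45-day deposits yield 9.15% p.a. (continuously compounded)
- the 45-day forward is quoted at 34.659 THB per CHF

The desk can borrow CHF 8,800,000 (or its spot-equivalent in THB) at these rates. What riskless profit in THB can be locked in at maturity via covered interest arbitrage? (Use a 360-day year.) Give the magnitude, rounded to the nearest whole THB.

THB 5,624,249

T = 45/360 years.
Route A — deposit CHF, sell forward: 8,800,000 × 1.00718821205 × 34.659 = THB 307,191,598.92.
Route B — convert at spot, deposit THB: 8,800,000 × 35.143 × 1.01150315829 = THB 312,815,848.33.
The quoted forward undervalues CHF, so borrow CHF, convert to THB at spot, deposit the THB at 9.15%, and buy CHF forward at 34.659 to cover the loan.
The gap between the two covered legs is THB 5,624,249.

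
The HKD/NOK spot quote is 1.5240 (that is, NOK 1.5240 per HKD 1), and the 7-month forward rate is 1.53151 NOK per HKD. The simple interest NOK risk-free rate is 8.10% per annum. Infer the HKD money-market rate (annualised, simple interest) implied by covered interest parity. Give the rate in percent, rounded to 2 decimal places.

7.22%

T = 7/12 years.
CIP gives F = S · g_NOK/g_HKD, so g_NOK/g_HKD = 1.53151/1.524 = 1.0049278.
NOK growth factor: 1 + 0.0810×7/12 = 1.047250.
Hence g_HKD = 1.0421147.
(1.0421147 − 1)/T = 0.072197, i.e. 7.22%.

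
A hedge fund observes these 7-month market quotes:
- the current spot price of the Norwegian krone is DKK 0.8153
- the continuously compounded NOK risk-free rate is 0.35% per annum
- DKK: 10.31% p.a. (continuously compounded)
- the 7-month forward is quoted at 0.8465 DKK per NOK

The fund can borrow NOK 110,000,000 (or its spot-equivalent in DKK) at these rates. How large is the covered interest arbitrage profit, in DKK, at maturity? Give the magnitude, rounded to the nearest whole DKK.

DKK 1,936,875

T = 7/12 years.
Keep in NOK, deliver into the forward: 110,000,000·1.0020437523·0.8465 = DKK 93,305,304.00.
Swap to DKK now, deposit: 110,000,000·0.8153·1.061986984 = DKK 95,242,178.69.
The quoted forward undervalues NOK, so borrow NOK, convert to DKK at spot, deposit the DKK at 10.31%, and buy NOK forward at 0.8465 to cover the loan.
Profit = 95,242,178.69 − 93,305,304.00 = DKK 1,936,875.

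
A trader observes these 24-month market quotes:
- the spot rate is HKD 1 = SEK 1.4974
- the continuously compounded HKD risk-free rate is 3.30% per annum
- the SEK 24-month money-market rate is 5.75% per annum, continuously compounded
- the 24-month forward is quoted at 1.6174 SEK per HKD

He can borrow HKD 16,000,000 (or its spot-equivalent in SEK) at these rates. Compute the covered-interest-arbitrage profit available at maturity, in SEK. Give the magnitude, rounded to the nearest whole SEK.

T = 2 years.
Route A — deposit HKD, sell forward: 16,000,000 × 1.0682267172 × 1.6174 = SEK 27,643,998.28.
Route B — convert at spot, deposit SEK: 16,000,000 × 1.4974 × 1.1218734376 = SEK 26,878,292.57.
The quoted forward overvalues HKD, so borrow SEK, buy HKD at spot, deposit the HKD at 3.30%, and sell the proceeds forward at 1.6174.
Profit = 27,643,998.28 − 26,878,292.57 = SEK 765,706.

SEK 765,706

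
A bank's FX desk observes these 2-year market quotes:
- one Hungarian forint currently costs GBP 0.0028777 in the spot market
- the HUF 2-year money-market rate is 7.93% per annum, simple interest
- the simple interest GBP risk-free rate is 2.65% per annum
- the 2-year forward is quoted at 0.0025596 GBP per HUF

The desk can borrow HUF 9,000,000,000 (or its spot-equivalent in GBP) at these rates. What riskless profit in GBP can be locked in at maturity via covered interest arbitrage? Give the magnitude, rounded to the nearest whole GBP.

GBP 581,990

T = 2 years.
Route A — deposit HUF, sell forward: 9,000,000,000 × 1.158600 × 0.0025596 = GBP 26,689,973.04.
Route B — convert at spot, deposit GBP: 9,000,000,000 × 0.0028777 × 1.053000 = GBP 27,271,962.90.
The quoted forward undervalues HUF, so borrow HUF, convert to GBP at spot, deposit the GBP at 2.65%, and buy HUF forward at 0.0025596 to cover the loan.
Arbitrage profit = |26,689,973.04 − 27,271,962.90| = GBP 581,990.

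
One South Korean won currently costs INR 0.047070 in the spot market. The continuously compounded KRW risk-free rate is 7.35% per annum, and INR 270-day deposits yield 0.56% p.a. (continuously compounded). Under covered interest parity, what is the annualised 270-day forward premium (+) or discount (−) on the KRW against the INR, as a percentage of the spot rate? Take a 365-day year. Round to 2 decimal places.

T = 270/365 years.
CIP forward (INR per KRW) = 0.04707 × 1.0041511/1.0558751 = 0.044764189.
(F − S)/S ÷ T = (0.044764189 − 0.04707)/0.04707/(270/365) = -0.066223 → -6.62%.

-6.62%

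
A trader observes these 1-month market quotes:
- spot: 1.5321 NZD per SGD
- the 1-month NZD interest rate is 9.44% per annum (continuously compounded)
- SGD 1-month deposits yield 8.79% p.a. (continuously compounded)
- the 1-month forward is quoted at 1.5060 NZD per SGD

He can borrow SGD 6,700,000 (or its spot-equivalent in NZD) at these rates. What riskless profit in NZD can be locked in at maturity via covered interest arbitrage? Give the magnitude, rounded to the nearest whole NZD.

NZD 181,758

T = 1/12 years.
Route A — deposit SGD, sell forward: 6,700,000 × 1.0073518934 × 1.5060 = NZD 10,164,382.07.
Route B — convert at spot, deposit NZD: 6,700,000 × 1.5321 × 1.0078976902 = NZD 10,346,140.34.
The quoted forward undervalues SGD, so borrow SGD, convert to NZD at spot, deposit the NZD at 9.44%, and buy SGD forward at 1.5060 to cover the loan.
Profit = 10,346,140.34 − 10,164,382.07 = NZD 181,758.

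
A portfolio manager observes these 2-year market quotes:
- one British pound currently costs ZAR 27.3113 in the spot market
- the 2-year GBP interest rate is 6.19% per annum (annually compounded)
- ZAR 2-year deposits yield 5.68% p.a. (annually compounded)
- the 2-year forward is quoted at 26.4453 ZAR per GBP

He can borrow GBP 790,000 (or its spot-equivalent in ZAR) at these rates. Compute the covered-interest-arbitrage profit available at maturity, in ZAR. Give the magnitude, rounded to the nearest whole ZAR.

ZAR 538,322

T = 2 years.
Invest the GBP and cover forward: 790,000 × 1.12763161 × 26.4453 = ZAR 23,558,239.41.
Convert at spot and invest in ZAR: 790,000 × 27.3113 × 1.11682624 = ZAR 24,096,561.43.
The quoted forward undervalues GBP, so borrow GBP, convert to ZAR at spot, deposit the ZAR at 5.68%, and buy GBP forward at 26.4453 to cover the loan.
Arbitrage profit = |23,558,239.41 − 24,096,561.43| = ZAR 538,322.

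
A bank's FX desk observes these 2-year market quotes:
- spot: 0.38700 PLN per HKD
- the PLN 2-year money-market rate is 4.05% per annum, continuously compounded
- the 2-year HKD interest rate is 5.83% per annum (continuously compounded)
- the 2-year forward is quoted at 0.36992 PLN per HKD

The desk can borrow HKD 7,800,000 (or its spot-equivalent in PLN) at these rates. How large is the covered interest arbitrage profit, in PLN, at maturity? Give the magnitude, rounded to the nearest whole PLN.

PLN 31,072

T = 2 years.
Keep in HKD, deliver into the forward: 7,800,000·1.123669872·0.36992 = PLN 3,242,210.08.
Swap to PLN now, deposit: 7,800,000·0.38700·1.084370897 = PLN 3,273,281.99.
The quoted forward undervalues HKD, so borrow HKD, convert to PLN at spot, deposit the PLN at 4.05%, and buy HKD forward at 0.36992 to cover the loan.
Arbitrage profit = |3,242,210.08 − 3,273,281.99| = PLN 31,072.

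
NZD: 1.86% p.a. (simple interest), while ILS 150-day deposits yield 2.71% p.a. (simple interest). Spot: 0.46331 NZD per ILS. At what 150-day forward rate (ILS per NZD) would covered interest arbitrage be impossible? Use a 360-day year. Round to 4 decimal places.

T = 150/360 years.
Growth of 1 NZD over T: 1 + 0.0186×150/360 = 1.007750.
Growth of 1 ILS over T: 1 + 0.0271×150/360 = 1.0112917.
Forward (NZD per ILS) = 0.46331 × 1.007750 / 1.0112917 = 0.4616874.
Quoted the other way: 1/0.4616874 = 2.1660 ILS per NZD.

2.1660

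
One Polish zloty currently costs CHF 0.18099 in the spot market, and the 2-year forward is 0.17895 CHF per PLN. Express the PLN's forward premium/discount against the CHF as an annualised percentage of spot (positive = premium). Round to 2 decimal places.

-0.56%

T = 2 years.
PLN trades forward at -1.12713% vs spot over the period.
×(1/T) gives -0.56% p.a.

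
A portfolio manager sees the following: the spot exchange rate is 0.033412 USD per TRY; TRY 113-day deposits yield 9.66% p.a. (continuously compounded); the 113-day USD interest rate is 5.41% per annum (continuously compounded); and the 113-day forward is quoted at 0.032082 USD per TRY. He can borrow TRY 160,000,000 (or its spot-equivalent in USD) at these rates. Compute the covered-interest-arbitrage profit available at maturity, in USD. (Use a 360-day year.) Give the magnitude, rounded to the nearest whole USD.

USD 146,328

T = 113/360 years.
Route A — deposit TRY, sell forward: 160,000,000 × 1.03078605 × 0.032082 = USD 5,291,148.49.
Route B — convert at spot, deposit USD: 160,000,000 × 0.033412 × 1.017126392 = USD 5,437,476.32.
The quoted forward undervalues TRY, so borrow TRY, convert to USD at spot, deposit the USD at 5.41%, and buy TRY forward at 0.032082 to cover the loan.
Arbitrage profit = |5,291,148.49 − 5,437,476.32| = USD 146,328.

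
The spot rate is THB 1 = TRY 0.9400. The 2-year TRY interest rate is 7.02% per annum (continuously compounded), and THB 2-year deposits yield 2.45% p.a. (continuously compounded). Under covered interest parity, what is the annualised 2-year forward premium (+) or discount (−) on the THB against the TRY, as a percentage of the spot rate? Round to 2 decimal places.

T = 2 years.
No-arbitrage forward: 0.94 × 1.150734 / 1.0502204 = 1.0299647 TRY/THB.
(F − S)/S ÷ T = (1.0299647 − 0.94)/0.94/2 = 0.047854 → 4.79%.

+4.79%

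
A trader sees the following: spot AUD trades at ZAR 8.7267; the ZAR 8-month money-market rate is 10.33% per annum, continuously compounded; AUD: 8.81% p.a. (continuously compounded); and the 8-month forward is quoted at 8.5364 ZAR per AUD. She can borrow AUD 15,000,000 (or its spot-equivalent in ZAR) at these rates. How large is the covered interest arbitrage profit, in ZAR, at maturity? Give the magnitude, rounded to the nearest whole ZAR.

T = 8/12 years.
Route A — deposit AUD, sell forward: 15,000,000 × 1.06049240506 × 8.5364 = ZAR 135,791,810.50.
Route B — convert at spot, deposit ZAR: 15,000,000 × 8.7267 × 1.07129336051 = ZAR 140,232,836.54.
The quoted forward undervalues AUD, so borrow AUD, convert to ZAR at spot, deposit the ZAR at 10.33%, and buy AUD forward at 8.5364 to cover the loan.
The gap between the two covered legs is ZAR 4,441,026.

ZAR 4,441,026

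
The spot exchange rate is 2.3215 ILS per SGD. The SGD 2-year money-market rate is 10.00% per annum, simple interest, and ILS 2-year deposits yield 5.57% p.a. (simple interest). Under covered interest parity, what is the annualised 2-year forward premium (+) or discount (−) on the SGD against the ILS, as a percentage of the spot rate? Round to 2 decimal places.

-3.69%

T = 2 years.
F = S · g_ILS/g_SGD = 2.3215 × 1.111400/1.200000 = 2.1500959.
Annualised premium = (F − S)/S × (1/T) = (2.1500959 − 2.3215)/2.3215 ÷ 2 = -3.69%.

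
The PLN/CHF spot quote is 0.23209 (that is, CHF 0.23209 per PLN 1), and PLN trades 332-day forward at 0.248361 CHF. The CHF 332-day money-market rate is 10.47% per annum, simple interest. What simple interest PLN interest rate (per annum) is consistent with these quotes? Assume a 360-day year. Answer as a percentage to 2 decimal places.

T = 332/360 years.
By CIP, F/S equals the CHF-to-PLN growth ratio: 0.248361/0.23209 = 1.0701064.
CHF growth factor: 1 + 0.1047×332/360 = 1.0965567.
Hence g_PLN = 1.0247174.
r = (1.0247174 − 1)/(332/360) = 0.026802 → 2.68%.

2.68%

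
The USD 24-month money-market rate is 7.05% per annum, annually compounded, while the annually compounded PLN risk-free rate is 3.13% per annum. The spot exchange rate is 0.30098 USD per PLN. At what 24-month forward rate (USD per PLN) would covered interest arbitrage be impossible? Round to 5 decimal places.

0.32430

T = 2 years.
Growth of 1 USD over T: (1 + 0.0705)^2 = 1.1459702.
Growth of 1 PLN over T: (1 + 0.0313)^2 = 1.0635797.
CIP: F = S · (grow USD)/(grow PLN) = 0.30098 × 1.1459702/1.0635797 = 0.3242955 USD per PLN.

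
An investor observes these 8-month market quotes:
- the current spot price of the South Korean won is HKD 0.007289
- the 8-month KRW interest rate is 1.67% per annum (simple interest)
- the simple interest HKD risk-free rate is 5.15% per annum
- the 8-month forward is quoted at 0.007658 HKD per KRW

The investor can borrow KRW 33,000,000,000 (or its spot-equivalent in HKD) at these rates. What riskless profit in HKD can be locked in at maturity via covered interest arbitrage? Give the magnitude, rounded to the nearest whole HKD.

T = 8/12 years.
Keep in KRW, deliver into the forward: 33,000,000,000·1.01113333333·0.007658 = HKD 255,527,549.20.
Swap to HKD now, deposit: 33,000,000,000·0.007289·1.03433333333 = HKD 248,795,437.00.
The quoted forward overvalues KRW, so borrow HKD, buy KRW at spot, deposit the KRW at 1.67%, and sell the proceeds forward at 0.007658.
The gap between the two covered legs is HKD 6,732,112.

HKD 6,732,112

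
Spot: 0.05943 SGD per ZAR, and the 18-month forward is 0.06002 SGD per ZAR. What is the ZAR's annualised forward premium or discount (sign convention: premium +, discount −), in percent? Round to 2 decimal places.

+0.66%

T = 18/12 years.
ZAR trades forward at +0.99276% vs spot over the period.
Annualise by dividing by T: 0.0099276 / (18/12) = 0.006618 → 0.66%.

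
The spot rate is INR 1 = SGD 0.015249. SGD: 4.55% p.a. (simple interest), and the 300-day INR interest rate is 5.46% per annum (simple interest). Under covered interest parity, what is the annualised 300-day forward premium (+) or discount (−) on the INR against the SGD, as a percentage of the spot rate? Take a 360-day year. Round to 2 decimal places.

-0.87%

T = 300/360 years.
F = S · g_SGD/g_INR = 0.015249 × 1.0379167/1.045500 = 0.015138395.
Annualised premium = (F − S)/S × (1/T) = (0.015138395 − 0.015249)/0.015249 ÷ (300/360) = -0.87%.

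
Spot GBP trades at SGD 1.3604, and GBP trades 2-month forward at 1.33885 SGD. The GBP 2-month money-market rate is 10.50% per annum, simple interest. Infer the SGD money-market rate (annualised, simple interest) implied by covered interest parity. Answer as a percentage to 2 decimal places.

0.83%

T = 2/12 years.
By CIP, F/S equals the SGD-to-GBP growth ratio: 1.33885/1.3604 = 0.9841591.
The GBP side grows by 1 + 0.1050×2/12 = 1.017500.
That pins the SGD growth at 1.0013819.
r = (1.0013819 − 1)/(2/12) = 0.008291 → 0.83%.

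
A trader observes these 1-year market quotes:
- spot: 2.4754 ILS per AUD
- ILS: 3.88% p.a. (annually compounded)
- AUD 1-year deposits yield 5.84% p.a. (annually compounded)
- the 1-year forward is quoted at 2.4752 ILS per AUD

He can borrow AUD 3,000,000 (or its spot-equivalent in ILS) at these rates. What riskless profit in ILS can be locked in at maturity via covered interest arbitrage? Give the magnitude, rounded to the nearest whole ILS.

T = 1 year.
Keep in AUD, deliver into the forward: 3,000,000·1.058400·2.4752 = ILS 7,859,255.04.
Swap to ILS now, deposit: 3,000,000·2.4754·1.038800 = ILS 7,714,336.56.
The quoted forward overvalues AUD, so borrow ILS, buy AUD at spot, deposit the AUD at 5.84%, and sell the proceeds forward at 2.4752.
Arbitrage profit = |7,859,255.04 − 7,714,336.56| = ILS 144,918.

ILS 144,918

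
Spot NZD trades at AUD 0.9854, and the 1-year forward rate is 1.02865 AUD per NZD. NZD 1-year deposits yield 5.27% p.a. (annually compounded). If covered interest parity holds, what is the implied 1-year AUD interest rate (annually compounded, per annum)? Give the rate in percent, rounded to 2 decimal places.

9.89%

T = 1 year.
By CIP, F/S equals the AUD-to-NZD growth ratio: 1.02865/0.9854 = 1.0438908.
The NZD side grows by (1 + 0.0527)^1 = 1.052700.
That pins the AUD growth at 1.0989038.
Annualise: 1.0989038^(1/1) − 1 = 0.098904 = 9.89%.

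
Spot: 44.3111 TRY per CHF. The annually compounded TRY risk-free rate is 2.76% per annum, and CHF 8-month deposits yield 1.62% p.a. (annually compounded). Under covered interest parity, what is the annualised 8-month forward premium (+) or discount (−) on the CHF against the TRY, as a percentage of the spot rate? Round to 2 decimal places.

+1.12%

T = 8/12 years.
No-arbitrage forward: 44.3111 × 1.0183164 / 1.010771 = 44.6418821 TRY/CHF.
(F − S)/S ÷ T = (44.6418821 − 44.3111)/44.3111/(8/12) = 0.011197 → 1.12%.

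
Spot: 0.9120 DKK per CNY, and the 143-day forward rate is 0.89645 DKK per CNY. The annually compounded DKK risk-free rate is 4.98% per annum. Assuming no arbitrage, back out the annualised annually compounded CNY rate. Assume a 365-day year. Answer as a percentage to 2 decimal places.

T = 143/365 years.
By CIP, F/S equals the DKK-to-CNY growth ratio: 0.89645/0.912 = 0.9829496.
The DKK side grows by (1 + 0.0498)^(143/365) = 1.0192228.
That pins the CNY growth at 1.0369024.
r = 1.0369024^(365/143) − 1 = 0.096908 → 9.69%.

9.69%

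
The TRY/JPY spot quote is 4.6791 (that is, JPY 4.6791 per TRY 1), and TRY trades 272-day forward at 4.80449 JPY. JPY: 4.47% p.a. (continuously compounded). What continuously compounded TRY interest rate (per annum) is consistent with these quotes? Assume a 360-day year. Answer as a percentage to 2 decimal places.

0.97%

T = 272/360 years.
CIP gives F = S · g_JPY/g_TRY, so g_JPY/g_TRY = 4.80449/4.6791 = 1.0267979.
JPY growth factor: e^(0.0447×272/360) = 1.0343501.
So the TRY growth factor = 1.0073551.
r = ln(1.0073551)/(272/360) = 0.009699 → 0.97%.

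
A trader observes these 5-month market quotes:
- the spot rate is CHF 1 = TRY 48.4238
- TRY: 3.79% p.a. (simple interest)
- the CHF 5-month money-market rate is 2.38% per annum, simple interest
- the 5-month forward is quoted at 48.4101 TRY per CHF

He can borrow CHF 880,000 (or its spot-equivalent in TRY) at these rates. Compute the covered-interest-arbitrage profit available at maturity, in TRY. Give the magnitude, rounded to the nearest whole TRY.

T = 5/12 years.
Invest the CHF and cover forward: 880,000 × 1.0099166667 × 48.4101 = TRY 43,023,346.81.
Convert at spot and invest in TRY: 880,000 × 48.4238 × 1.0157916667 = TRY 43,285,873.41.
The quoted forward undervalues CHF, so borrow CHF, convert to TRY at spot, deposit the TRY at 3.79%, and buy CHF forward at 48.4101 to cover the loan.
Arbitrage profit = |43,023,346.81 − 43,285,873.41| = TRY 262,527.

TRY 262,527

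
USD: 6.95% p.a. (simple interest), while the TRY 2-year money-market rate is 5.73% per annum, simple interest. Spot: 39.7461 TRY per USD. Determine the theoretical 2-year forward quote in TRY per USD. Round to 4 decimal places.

38.8946

T = 2 years.
TRY accumulates by 1 + 0.0573×2 = 1.114600.
USD accumulates by 1 + 0.0695×2 = 1.139000.
Forward (TRY per USD) = 39.7461 × 1.114600 / 1.139000 = 38.894647.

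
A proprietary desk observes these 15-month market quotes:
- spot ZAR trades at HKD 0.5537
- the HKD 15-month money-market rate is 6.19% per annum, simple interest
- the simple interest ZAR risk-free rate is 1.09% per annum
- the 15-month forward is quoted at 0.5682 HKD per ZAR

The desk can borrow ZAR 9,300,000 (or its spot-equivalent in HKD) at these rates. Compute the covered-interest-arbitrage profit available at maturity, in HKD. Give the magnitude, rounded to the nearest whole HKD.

T = 15/12 years.
Route A — deposit ZAR, sell forward: 9,300,000 × 1.013625 × 0.5682 = HKD 5,356,258.04.
Route B — convert at spot, deposit HKD: 9,300,000 × 0.5537 × 1.077375 = HKD 5,547,845.60.
The quoted forward undervalues ZAR, so borrow ZAR, convert to HKD at spot, deposit the HKD at 6.19%, and buy ZAR forward at 0.5682 to cover the loan.
Arbitrage profit = |5,356,258.04 − 5,547,845.60| = HKD 191,588.

HKD 191,588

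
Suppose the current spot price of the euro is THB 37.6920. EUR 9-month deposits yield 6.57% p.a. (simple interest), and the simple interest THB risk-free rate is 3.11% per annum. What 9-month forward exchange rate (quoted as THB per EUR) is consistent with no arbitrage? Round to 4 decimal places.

T = 9/12 years.
THB growth factor: 1 + 0.0311×9/12 = 1.023325.
Growth of 1 EUR over T: 1 + 0.0657×9/12 = 1.049275.
So F = 37.692 × 1.023325 / 1.049275 = 36.759825 (THB/EUR).

36.7598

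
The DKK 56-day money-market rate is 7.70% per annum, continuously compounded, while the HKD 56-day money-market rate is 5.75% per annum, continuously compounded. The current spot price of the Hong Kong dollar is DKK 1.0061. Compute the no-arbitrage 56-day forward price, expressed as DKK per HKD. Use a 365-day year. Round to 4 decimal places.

1.0091

T = 56/365 years.
DKK growth factor: e^(0.0770×56/365) = 1.0118838.
Growth of 1 HKD over T: e^(0.0575×56/365) = 1.0088609.
So F = 1.0061 × 1.0118838 / 1.0088609 = 1.009115 (DKK/HKD).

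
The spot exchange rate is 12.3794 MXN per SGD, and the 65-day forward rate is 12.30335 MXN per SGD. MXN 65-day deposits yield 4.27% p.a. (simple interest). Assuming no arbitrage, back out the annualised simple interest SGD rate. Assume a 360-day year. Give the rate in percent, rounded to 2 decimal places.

7.72%

T = 65/360 years.
By CIP, F/S equals the MXN-to-SGD growth ratio: 12.30335/12.3794 = 0.9938567.
The MXN side grows by 1 + 0.0427×65/360 = 1.0077097.
So the SGD growth factor = 1.0139386.
r = (1.0139386 − 1)/(65/360) = 0.077198 → 7.72%.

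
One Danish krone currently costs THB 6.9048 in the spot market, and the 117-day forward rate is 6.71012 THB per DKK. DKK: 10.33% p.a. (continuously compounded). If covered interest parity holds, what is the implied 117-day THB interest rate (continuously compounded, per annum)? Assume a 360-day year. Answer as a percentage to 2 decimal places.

1.53%

T = 117/360 years.
F/S = 6.71012/6.9048 = 0.9718051 = (growth of THB) / (growth of DKK).
DKK growth factor: e^(0.1033×117/360) = 1.0341424.
Hence g_THB = 1.0049849.
r = ln(1.0049849)/(117/360) = 0.015300 → 1.53%.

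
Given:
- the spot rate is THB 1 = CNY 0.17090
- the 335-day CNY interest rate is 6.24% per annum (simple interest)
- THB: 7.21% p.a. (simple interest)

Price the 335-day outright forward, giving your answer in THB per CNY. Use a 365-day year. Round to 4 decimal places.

T = 335/365 years.
CNY growth factor: 1 + 0.0624×335/365 = 1.0572712.
Growth of 1 THB over T: 1 + 0.0721×335/365 = 1.066174.
CIP: F = S · (grow CNY)/(grow THB) = 0.1709 × 1.0572712/1.066174 = 0.1694729 CNY per THB.
Invert for THB per CNY: 1 / 0.1694729 = 5.9006.

5.9006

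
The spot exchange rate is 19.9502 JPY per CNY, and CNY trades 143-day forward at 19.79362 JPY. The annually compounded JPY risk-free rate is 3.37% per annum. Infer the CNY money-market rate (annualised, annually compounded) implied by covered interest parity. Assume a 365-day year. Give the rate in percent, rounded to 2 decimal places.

T = 143/365 years.
F/S = 19.79362/19.9502 = 0.9921515 = (growth of JPY) / (growth of CNY).
The JPY side grows by (1 + 0.0337)^(143/365) = 1.0130701.
Hence g_CNY = 1.0210841.
Annualise: 1.0210841^(365/143) − 1 = 0.054700 = 5.47%.

5.47%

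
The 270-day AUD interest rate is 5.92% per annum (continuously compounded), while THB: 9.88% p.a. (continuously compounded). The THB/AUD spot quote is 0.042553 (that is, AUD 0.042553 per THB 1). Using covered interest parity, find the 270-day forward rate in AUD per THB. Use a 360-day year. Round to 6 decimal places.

T = 270/360 years.
AUD growth factor: e^(0.0592×270/360) = 1.0454004.
Growth of 1 THB over T: e^(0.0988×270/360) = 1.0769145.
So F = 0.042553 × 1.0454004 / 1.0769145 = 0.04130776 (AUD/THB).

0.041308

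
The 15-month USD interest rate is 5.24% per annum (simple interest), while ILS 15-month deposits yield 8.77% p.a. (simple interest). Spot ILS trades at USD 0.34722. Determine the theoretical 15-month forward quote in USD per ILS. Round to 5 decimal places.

T = 15/12 years.
USD growth factor: 1 + 0.0524×15/12 = 1.065500.
ILS accumulates by 1 + 0.0877×15/12 = 1.109625.
Forward (USD per ILS) = 0.34722 × 1.065500 / 1.109625 = 0.3334126.

0.33341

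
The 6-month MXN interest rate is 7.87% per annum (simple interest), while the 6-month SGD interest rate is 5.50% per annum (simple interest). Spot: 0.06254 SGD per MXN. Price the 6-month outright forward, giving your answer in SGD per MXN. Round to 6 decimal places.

T = 6/12 years.
SGD growth factor: 1 + 0.0550×6/12 = 1.027500.
MXN accumulates by 1 + 0.0787×6/12 = 1.039350.
CIP: F = S · (grow SGD)/(grow MXN) = 0.06254 × 1.027500/1.039350 = 0.06182696 SGD per MXN.

0.061827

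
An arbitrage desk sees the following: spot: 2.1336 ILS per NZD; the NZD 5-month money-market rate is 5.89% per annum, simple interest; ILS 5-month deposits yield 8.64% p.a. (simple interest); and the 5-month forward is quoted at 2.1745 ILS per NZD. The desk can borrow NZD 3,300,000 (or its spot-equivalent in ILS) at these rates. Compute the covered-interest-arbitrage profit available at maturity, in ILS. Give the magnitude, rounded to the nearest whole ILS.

ILS 57,606

T = 5/12 years.
Invest the NZD and cover forward: 3,300,000 × 1.024541667 × 2.1745 = ILS 7,351,957.32.
Convert at spot and invest in ILS: 3,300,000 × 2.1336 × 1.036000 = ILS 7,294,351.68.
The quoted forward overvalues NZD, so borrow ILS, buy NZD at spot, deposit the NZD at 5.89%, and sell the proceeds forward at 2.1745.
The gap between the two covered legs is ILS 57,606.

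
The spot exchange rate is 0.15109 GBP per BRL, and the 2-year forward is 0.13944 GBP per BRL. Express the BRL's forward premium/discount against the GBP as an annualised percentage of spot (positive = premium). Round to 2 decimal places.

T = 2 years.
Period premium: (0.13944 − 0.15109)/0.15109 = -0.0771064.
×(1/T) gives -3.86% p.a.

-3.86%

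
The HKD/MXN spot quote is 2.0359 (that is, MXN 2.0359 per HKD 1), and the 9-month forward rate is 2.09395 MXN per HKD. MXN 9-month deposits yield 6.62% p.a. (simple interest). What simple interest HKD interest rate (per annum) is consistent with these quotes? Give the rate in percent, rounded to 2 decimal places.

T = 9/12 years.
By CIP, F/S equals the MXN-to-HKD growth ratio: 2.09395/2.0359 = 1.0285132.
The MXN side grows by 1 + 0.0662×9/12 = 1.049650.
That pins the HKD growth at 1.0205508.
r = (1.0205508 − 1)/(9/12) = 0.027401 → 2.74%.

2.74%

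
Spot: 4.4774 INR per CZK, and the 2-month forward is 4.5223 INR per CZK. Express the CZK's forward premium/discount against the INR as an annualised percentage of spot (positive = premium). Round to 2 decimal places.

+6.02%

T = 2/12 years.
Period premium: (4.5223 − 4.4774)/4.4774 = 0.0100281.
Per annum: 0.0100281 / (2/12) = 0.060169 = 6.02%.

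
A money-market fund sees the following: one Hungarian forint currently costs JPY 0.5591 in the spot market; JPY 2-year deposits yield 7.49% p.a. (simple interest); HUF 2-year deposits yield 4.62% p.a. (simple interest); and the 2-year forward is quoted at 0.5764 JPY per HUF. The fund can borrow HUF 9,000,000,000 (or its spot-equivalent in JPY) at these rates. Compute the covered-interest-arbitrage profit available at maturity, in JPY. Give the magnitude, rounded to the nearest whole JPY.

T = 2 years.
Keep in HUF, deliver into the forward: 9,000,000,000·1.092400·0.5764 = JPY 5,666,934,240.00.
Swap to JPY now, deposit: 9,000,000,000·0.5591·1.149800 = JPY 5,785,678,620.00.
The quoted forward undervalues HUF, so borrow HUF, convert to JPY at spot, deposit the JPY at 7.49%, and buy HUF forward at 0.5764 to cover the loan.
Profit = 5,785,678,620.00 − 5,666,934,240.00 = JPY 118,744,380.

JPY 118,744,380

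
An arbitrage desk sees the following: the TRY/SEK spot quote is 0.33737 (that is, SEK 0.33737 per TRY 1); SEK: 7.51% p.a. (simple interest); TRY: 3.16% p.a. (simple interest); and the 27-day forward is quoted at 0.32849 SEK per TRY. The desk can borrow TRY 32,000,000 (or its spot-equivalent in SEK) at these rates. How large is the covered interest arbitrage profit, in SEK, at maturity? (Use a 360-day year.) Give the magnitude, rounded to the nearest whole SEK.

SEK 320,055

T = 27/360 years.
Route A — deposit TRY, sell forward: 32,000,000 × 1.002370 × 0.32849 = SEK 10,536,592.68.
Route B — convert at spot, deposit SEK: 32,000,000 × 0.33737 × 1.0056325 = SEK 10,856,647.57.
The quoted forward undervalues TRY, so borrow TRY, convert to SEK at spot, deposit the SEK at 7.51%, and buy TRY forward at 0.32849 to cover the loan.
Arbitrage profit = |10,536,592.68 − 10,856,647.57| = SEK 320,055.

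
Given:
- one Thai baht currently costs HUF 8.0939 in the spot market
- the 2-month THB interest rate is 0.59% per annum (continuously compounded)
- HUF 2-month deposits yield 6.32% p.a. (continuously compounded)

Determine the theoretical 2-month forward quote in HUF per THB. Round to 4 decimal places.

T = 2/12 years.
HUF growth factor: e^(0.0632×2/12) = 1.010589.
THB accumulates by e^(0.0059×2/12) = 1.0009838.
CIP: F = S · (grow HUF)/(grow THB) = 8.0939 × 1.010589/1.0009838 = 8.171567 HUF per THB.

8.1716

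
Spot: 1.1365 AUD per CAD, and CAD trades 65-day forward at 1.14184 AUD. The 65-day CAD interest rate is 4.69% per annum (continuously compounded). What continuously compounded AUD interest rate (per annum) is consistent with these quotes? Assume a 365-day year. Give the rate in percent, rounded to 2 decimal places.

T = 65/365 years.
F/S = 1.14184/1.1365 = 1.0046986 = (growth of AUD) / (growth of CAD).
The CAD side grows by e^(0.0469×65/365) = 1.008387.
So the AUD growth factor = 1.013125.
Take logs: ln 1.013125 / (65/365) = 0.073222, so 7.32%.

7.32%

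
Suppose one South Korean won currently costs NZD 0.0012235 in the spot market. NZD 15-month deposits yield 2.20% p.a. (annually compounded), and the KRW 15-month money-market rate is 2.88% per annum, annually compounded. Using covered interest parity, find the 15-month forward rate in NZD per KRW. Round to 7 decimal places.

T = 15/12 years.
NZD growth factor: (1 + 0.0220)^(15/12) = 1.0275752.
KRW growth factor: (1 + 0.0288)^(15/12) = 1.0361287.
Forward (NZD per KRW) = 0.0012235 × 1.0275752 / 1.0361287 = 0.001213400.

0.0012134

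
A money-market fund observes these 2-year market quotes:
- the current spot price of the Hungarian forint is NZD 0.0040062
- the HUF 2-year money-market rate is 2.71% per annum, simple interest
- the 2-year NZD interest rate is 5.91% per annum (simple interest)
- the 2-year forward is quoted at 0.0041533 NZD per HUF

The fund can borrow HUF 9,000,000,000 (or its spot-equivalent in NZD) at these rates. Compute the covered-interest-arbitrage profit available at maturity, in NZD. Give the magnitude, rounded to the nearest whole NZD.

NZD 911,916

T = 2 years.
Invest the HUF and cover forward: 9,000,000,000 × 1.054200 × 0.0041533 = NZD 39,405,679.74.
Convert at spot and invest in NZD: 9,000,000,000 × 0.0040062 × 1.118200 = NZD 40,317,595.56.
The quoted forward undervalues HUF, so borrow HUF, convert to NZD at spot, deposit the NZD at 5.91%, and buy HUF forward at 0.0041533 to cover the loan.
Profit = 40,317,595.56 − 39,405,679.74 = NZD 911,916.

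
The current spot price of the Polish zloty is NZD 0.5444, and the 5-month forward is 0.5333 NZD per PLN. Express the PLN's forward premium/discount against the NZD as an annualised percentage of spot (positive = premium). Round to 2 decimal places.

T = 5/12 years.
PLN trades forward at -2.03894% vs spot over the period.
×(1/T) gives -4.89% p.a.

-4.89%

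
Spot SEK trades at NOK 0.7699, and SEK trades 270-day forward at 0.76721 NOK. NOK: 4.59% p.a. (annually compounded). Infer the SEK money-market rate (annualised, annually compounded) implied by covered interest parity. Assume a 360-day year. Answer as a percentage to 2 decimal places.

T = 270/360 years.
By CIP, F/S equals the NOK-to-SEK growth ratio: 0.76721/0.7699 = 0.9965060.
The NOK side grows by (1 + 0.0459)^(270/360) = 1.0342312.
So the SEK growth factor = 1.0378575.
r = 1.0378575^(360/270) − 1 = 0.050793 → 5.08%.

5.08%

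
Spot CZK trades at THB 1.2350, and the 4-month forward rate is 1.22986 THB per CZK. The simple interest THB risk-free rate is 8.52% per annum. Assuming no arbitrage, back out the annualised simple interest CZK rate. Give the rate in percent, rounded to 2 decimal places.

9.81%

T = 4/12 years.
By CIP, F/S equals the THB-to-CZK growth ratio: 1.22986/1.235 = 0.9958381.
THB growth factor: 1 + 0.0852×4/12 = 1.028400.
Hence g_CZK = 1.032698.
r = (1.032698 − 1)/(4/12) = 0.098094 → 9.81%.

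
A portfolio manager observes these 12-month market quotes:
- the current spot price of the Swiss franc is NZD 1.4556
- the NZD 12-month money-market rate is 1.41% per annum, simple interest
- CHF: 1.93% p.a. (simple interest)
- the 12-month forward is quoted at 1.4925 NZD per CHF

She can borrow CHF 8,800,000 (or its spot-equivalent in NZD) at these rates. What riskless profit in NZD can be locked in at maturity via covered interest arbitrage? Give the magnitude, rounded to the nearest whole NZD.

NZD 397,595

T = 1 year.
Keep in CHF, deliver into the forward: 8,800,000·1.019300·1.4925 = NZD 13,387,486.20.
Swap to NZD now, deposit: 8,800,000·1.4556·1.014100 = NZD 12,989,890.85.
The quoted forward overvalues CHF, so borrow NZD, buy CHF at spot, deposit the CHF at 1.93%, and sell the proceeds forward at 1.4925.
The gap between the two covered legs is NZD 397,595.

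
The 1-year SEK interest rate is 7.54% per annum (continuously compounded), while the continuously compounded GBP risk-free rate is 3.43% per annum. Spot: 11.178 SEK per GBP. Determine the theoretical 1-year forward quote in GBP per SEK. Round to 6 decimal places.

T = 1 year.
SEK growth factor: e^(0.0754×1) = 1.0783154.
Growth of 1 GBP over T: e^(0.0343×1) = 1.034895.
CIP: F = S · (grow SEK)/(grow GBP) = 11.178 × 1.0783154/1.034895 = 11.64699 SEK per GBP.
Quoted the other way: 1/11.64699 = 0.085859 GBP per SEK.

0.085859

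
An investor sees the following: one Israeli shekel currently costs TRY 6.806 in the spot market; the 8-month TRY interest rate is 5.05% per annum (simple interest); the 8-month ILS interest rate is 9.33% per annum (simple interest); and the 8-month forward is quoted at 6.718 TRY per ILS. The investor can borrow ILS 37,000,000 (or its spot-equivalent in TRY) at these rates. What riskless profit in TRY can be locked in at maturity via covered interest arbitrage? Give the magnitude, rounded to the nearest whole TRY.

TRY 3,726,798

T = 8/12 years.
Invest the ILS and cover forward: 37,000,000 × 1.062200 × 6.718 = TRY 264,026,805.20.
Convert at spot and invest in TRY: 37,000,000 × 6.806 × 1.03366666667 = TRY 260,300,007.33.
The quoted forward overvalues ILS, so borrow TRY, buy ILS at spot, deposit the ILS at 9.33%, and sell the proceeds forward at 6.718.
Arbitrage profit = |264,026,805.20 − 260,300,007.33| = TRY 3,726,798.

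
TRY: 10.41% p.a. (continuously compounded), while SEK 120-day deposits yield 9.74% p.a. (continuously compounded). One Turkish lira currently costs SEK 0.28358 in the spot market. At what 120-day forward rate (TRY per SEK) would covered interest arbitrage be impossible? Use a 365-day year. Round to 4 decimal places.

3.5341

T = 120/365 years.
Growth of 1 SEK over T: e^(0.0974×120/365) = 1.0325401.
TRY growth factor: e^(0.1041×120/365) = 1.0348171.
Forward (SEK per TRY) = 0.28358 × 1.0325401 / 1.0348171 = 0.2829560.
Quoted the other way: 1/0.2829560 = 3.5341 TRY per SEK.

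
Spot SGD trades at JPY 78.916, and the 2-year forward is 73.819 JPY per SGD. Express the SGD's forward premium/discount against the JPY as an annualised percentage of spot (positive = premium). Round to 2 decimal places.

T = 2 years.
Period premium: (73.819 − 78.916)/78.916 = -0.0645877.
Per annum: -0.0645877 / 2 = -0.032294 = -3.23%.

-3.23%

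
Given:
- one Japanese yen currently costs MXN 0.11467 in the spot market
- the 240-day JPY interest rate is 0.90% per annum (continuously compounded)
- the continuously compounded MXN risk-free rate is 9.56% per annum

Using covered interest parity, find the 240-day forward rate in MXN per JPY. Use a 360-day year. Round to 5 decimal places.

T = 240/360 years.
MXN growth factor: e^(0.0956×240/360) = 1.0658081.
JPY growth factor: e^(0.0090×240/360) = 1.006018.
CIP: F = S · (grow MXN)/(grow JPY) = 0.11467 × 1.0658081/1.006018 = 0.1214851 MXN per JPY.

0.12149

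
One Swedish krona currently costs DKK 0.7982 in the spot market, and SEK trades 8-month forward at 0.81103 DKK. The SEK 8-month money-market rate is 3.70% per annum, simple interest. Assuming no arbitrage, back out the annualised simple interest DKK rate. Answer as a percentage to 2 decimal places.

T = 8/12 years.
F/S = 0.81103/0.7982 = 1.0160737 = (growth of DKK) / (growth of SEK).
The SEK side grows by 1 + 0.0370×8/12 = 1.0246667.
That pins the DKK growth at 1.0411369.
r = (1.0411369 − 1)/(8/12) = 0.061705 → 6.17%.

6.17%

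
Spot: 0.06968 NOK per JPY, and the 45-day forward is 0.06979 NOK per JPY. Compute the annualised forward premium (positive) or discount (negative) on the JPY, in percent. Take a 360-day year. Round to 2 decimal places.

+1.26%

T = 45/360 years.
JPY trades forward at +0.15786% vs spot over the period.
×(1/T) gives 1.26% p.a.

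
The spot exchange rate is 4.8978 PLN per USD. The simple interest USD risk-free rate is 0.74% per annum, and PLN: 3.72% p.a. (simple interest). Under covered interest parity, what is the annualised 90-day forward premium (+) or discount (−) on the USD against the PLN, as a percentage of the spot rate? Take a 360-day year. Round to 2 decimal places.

T = 90/360 years.
F = S · g_PLN/g_USD = 4.8978 × 1.009300/1.001850 = 4.9342212.
Annualised premium = (F − S)/S × (1/T) = (4.9342212 − 4.8978)/4.8978 ÷ (90/360) = 2.97%.

+2.97%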